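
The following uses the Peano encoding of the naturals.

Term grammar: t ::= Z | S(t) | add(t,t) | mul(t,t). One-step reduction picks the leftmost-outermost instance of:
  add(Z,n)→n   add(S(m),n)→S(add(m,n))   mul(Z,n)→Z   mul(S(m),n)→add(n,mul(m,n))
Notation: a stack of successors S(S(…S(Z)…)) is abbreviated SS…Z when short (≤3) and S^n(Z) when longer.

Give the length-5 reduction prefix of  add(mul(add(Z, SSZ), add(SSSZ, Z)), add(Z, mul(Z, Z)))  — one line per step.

Answer: after 5 steps: S(add(add(add(SSZ, Z), mul(SZ, add(SSSZ, Z))), add(Z, mul(Z, Z))))

Working:
  start: add(mul(add(Z, SSZ), add(SSSZ, Z)), add(Z, mul(Z, Z)))
  [1] add(mul(SSZ, add(SSSZ, Z)), add(Z, mul(Z, Z)))
  [2] add(add(add(SSSZ, Z), mul(SZ, add(SSSZ, Z))), add(Z, mul(Z, Z)))
  [3] add(add(S(add(SSZ, Z)), mul(SZ, add(SSSZ, Z))), add(Z, mul(Z, Z)))
  [4] add(S(add(add(SSZ, Z), mul(SZ, add(SSSZ, Z)))), add(Z, mul(Z, Z)))
  [5] S(add(add(add(SSZ, Z), mul(SZ, add(SSSZ, Z))), add(Z, mul(Z, Z))))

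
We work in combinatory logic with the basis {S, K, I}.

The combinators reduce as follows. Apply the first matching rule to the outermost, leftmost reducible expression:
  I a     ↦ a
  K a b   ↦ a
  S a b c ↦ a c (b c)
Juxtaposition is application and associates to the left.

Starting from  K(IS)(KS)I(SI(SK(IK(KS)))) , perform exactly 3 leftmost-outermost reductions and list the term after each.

  start: K(IS)(KS)I(SI(SK(IK(KS))))
  step 1: ISI(SI(SK(IK(KS))))
  step 2: SI(SI(SK(IK(KS))))
  step 3: SI(SI(SK(K(KS))))

Answer: after 3 steps: SI(SI(SK(K(KS))))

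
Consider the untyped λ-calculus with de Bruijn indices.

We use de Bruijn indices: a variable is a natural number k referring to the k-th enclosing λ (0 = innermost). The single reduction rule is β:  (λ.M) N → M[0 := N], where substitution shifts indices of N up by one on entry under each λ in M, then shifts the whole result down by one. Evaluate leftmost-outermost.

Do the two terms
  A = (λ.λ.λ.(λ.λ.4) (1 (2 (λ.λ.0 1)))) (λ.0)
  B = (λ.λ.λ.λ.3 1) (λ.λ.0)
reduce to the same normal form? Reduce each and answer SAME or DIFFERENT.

Answer: SAME — A ⇓ λ.λ.λ.λ.0, B ⇓ λ.λ.λ.λ.0

Derivation:
Term A:
  start: (λ.λ.λ.(λ.λ.4) (1 (2 (λ.λ.0 1)))) (λ.0)
  [1] λ.λ.(λ.λ.λ.0) (1 ((λ.0) (λ.λ.0 1)))
  [2] λ.λ.λ.λ.0

Term B:
  start: (λ.λ.λ.λ.3 1) (λ.λ.0)
  [1] λ.λ.λ.(λ.λ.0) 1
  [2] λ.λ.λ.λ.0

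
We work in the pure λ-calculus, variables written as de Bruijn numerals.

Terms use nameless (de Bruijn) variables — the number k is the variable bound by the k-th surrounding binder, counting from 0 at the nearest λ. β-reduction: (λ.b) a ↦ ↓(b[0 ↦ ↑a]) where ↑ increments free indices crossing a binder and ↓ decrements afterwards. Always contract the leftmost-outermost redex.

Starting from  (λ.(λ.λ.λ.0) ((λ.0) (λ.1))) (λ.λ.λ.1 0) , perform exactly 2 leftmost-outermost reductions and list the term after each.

Answer: after 2 steps: λ.λ.0

Working:
  start: (λ.(λ.λ.λ.0) ((λ.0) (λ.1))) (λ.λ.λ.1 0)
  →1  (λ.λ.λ.0) ((λ.0) (λ.λ.λ.λ.1 0))
  →2  λ.λ.0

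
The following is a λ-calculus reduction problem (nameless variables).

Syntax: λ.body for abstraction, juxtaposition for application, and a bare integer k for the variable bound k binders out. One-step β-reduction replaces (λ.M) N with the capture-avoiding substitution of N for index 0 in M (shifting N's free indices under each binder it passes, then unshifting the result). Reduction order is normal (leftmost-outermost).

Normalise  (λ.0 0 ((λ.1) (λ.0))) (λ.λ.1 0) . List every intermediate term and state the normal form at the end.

Answer: normal form = λ.λ.1 0  (in 6 steps)

Reduction:
  start: (λ.0 0 ((λ.1) (λ.0))) (λ.λ.1 0)
  step 1: (λ.λ.1 0) (λ.λ.1 0) ((λ.λ.λ.1 0) (λ.0))
  step 2: (λ.(λ.λ.1 0) 0) ((λ.λ.λ.1 0) (λ.0))
  step 3: (λ.λ.1 0) ((λ.λ.λ.1 0) (λ.0))
  step 4: λ.(λ.λ.λ.1 0) (λ.0) 0
  step 5: λ.(λ.λ.1 0) 0
  step 6: λ.λ.1 0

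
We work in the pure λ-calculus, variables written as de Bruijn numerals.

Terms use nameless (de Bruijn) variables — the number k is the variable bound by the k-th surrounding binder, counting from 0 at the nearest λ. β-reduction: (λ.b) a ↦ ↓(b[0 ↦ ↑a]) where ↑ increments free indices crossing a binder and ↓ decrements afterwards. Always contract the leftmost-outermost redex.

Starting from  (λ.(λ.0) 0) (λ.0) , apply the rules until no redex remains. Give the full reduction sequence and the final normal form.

Answer: normal form = λ.0  (in 2 steps)

Derivation:
  start: (λ.(λ.0) 0) (λ.0)
  step 1: (λ.0) (λ.0)
  step 2: λ.0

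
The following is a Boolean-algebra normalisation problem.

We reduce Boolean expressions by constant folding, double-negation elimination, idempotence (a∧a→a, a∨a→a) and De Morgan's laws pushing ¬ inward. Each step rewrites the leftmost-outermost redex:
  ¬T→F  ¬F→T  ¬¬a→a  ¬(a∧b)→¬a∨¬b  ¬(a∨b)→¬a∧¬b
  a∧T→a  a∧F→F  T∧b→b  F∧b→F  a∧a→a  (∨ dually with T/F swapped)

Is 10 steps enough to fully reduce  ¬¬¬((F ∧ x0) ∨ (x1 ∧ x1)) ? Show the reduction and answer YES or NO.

  start: ¬¬¬((F ∧ x0) ∨ (x1 ∧ x1))
  [1] ¬((F ∧ x0) ∨ (x1 ∧ x1))
  [2] ¬(F ∧ x0) ∧ ¬(x1 ∧ x1)
  [3] (¬F ∨ ¬x0) ∧ ¬(x1 ∧ x1)
  [4] (T ∨ ¬x0) ∧ ¬(x1 ∧ x1)
  [5] T ∧ ¬(x1 ∧ x1)
  [6] ¬(x1 ∧ x1)
  [7] ¬x1 ∨ ¬x1
  [8] ¬x1

Answer: YES — reaches normal form ¬x1 in 8 ≤ 10 steps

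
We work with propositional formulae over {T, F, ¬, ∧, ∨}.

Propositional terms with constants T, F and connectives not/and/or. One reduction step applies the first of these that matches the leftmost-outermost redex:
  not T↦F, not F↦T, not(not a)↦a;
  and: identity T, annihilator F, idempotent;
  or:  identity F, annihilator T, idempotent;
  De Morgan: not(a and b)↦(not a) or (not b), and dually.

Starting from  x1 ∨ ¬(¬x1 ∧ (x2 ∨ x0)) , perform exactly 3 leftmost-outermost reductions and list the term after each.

  start: x1 ∨ ¬(¬x1 ∧ (x2 ∨ x0))
  step 1: x1 ∨ (¬¬x1 ∨ ¬(x2 ∨ x0))
  step 2: x1 ∨ (x1 ∨ ¬(x2 ∨ x0))
  step 3: x1 ∨ (x1 ∨ (¬x2 ∧ ¬x0))

Answer: after 3 steps: x1 ∨ (x1 ∨ (¬x2 ∧ ¬x0))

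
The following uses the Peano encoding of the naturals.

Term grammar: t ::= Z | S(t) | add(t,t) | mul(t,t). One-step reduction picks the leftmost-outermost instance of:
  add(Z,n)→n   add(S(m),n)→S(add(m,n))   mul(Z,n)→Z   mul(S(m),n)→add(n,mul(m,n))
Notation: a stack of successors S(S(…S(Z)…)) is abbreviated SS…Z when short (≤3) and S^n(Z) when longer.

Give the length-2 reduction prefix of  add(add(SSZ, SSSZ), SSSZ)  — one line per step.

Answer: after 2 steps: S(add(add(SZ, SSSZ), SSSZ))

Working:
  start: add(add(SSZ, SSSZ), SSSZ)
  step 1: add(S(add(SZ, SSSZ)), SSSZ)
  step 2: S(add(add(SZ, SSSZ), SSSZ))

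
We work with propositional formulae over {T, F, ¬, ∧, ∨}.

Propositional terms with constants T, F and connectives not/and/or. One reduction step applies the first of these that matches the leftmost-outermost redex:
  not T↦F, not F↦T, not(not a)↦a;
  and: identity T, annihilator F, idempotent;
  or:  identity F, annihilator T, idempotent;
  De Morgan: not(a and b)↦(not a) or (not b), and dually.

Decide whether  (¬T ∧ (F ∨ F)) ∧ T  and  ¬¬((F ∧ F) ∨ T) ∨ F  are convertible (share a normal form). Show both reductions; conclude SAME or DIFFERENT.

Term A:
  start: (¬T ∧ (F ∨ F)) ∧ T
  [1] ¬T ∧ (F ∨ F)
  [2] F ∧ (F ∨ F)
  [3] F

Term B:
  start: ¬¬((F ∧ F) ∨ T) ∨ F
  [1] ¬¬((F ∧ F) ∨ T)
  [2] (F ∧ F) ∨ T
  [3] T

Answer: DIFFERENT — A ⇓ F, B ⇓ T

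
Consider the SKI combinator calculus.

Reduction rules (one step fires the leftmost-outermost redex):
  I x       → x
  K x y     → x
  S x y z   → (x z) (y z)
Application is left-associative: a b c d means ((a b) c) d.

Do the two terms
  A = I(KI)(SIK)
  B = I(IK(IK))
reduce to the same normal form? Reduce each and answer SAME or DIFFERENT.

Answer: DIFFERENT — A ⇓ I, B ⇓ KK

Derivation:
Term A:
  start: I(KI)(SIK)
  step 1: KI(SIK)
  step 2: I

Term B:
  start: I(IK(IK))
  step 1: IK(IK)
  step 2: K(IK)
  step 3: KK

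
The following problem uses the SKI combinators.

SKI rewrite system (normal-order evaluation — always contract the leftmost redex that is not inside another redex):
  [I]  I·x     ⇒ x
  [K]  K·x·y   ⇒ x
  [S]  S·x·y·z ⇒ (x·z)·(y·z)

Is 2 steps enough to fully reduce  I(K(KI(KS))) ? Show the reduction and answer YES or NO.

Answer: YES — reaches normal form KI in 2 ≤ 2 steps

Reduction:
  start: I(K(KI(KS)))
  →1  K(KI(KS))
  →2  KI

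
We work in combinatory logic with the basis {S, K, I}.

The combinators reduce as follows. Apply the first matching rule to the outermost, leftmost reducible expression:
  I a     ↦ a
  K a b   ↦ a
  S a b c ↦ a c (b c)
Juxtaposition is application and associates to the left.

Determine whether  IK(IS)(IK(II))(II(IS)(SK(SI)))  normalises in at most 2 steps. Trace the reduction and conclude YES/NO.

Answer: NO — after 2 steps the term is IS(II(IS)(SK(SI))), not yet normal

Reduction:
  start: IK(IS)(IK(II))(II(IS)(SK(SI)))
  [1] K(IS)(IK(II))(II(IS)(SK(SI)))
  [2] IS(II(IS)(SK(SI)))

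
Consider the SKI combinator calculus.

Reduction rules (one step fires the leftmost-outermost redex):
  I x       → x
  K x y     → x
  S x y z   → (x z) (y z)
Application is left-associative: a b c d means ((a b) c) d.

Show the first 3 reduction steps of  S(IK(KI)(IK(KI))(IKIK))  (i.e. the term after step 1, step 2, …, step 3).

  start: S(IK(KI)(IK(KI))(IKIK))
  →1  S(K(KI)(IK(KI))(IKIK))
  →2  S(KI(IKIK))
  →3  SI

Answer: after 3 steps: SI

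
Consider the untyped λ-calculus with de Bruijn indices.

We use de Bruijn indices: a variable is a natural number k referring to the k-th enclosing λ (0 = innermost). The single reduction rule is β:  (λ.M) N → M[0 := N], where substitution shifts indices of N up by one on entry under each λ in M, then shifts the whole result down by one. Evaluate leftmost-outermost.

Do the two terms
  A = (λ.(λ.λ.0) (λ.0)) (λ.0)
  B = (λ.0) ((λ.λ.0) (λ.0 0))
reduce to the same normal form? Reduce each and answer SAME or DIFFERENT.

Answer: SAME — A ⇓ λ.0, B ⇓ λ.0

Derivation:
Term A:
  start: (λ.(λ.λ.0) (λ.0)) (λ.0)
  step 1: (λ.λ.0) (λ.0)
  step 2: λ.0

Term B:
  start: (λ.0) ((λ.λ.0) (λ.0 0))
  step 1: (λ.λ.0) (λ.0 0)
  step 2: λ.0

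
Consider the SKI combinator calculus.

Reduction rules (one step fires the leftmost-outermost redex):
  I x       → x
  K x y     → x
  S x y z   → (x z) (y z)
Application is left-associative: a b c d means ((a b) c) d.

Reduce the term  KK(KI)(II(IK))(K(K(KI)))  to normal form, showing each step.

Answer: normal form = K  (in 5 steps)

Derivation:
  start: KK(KI)(II(IK))(K(K(KI)))
  step 1: K(II(IK))(K(K(KI)))
  step 2: II(IK)
  step 3: I(IK)
  step 4: IK
  step 5: K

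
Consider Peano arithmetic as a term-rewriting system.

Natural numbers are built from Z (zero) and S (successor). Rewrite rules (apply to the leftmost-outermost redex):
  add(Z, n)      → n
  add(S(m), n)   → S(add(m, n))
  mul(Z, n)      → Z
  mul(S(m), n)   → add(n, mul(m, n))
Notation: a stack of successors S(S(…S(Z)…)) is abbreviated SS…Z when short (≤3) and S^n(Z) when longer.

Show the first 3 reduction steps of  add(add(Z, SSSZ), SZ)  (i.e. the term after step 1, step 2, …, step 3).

  start: add(add(Z, SSSZ), SZ)
  [1] add(SSSZ, SZ)
  [2] S(add(SSZ, SZ))
  [3] S(S(add(SZ, SZ)))

Answer: after 3 steps: S(S(add(SZ, SZ)))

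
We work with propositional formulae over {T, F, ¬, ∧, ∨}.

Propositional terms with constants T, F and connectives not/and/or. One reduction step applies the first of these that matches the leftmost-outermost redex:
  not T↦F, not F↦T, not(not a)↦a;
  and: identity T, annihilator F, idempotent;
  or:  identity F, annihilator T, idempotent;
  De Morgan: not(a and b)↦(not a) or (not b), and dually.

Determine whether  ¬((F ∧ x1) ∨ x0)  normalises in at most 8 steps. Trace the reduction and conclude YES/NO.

  start: ¬((F ∧ x1) ∨ x0)
  [1] ¬(F ∧ x1) ∧ ¬x0
  [2] (¬F ∨ ¬x1) ∧ ¬x0
  [3] (T ∨ ¬x1) ∧ ¬x0
  [4] T ∧ ¬x0
  [5] ¬x0

Answer: YES — reaches normal form ¬x0 in 5 ≤ 8 steps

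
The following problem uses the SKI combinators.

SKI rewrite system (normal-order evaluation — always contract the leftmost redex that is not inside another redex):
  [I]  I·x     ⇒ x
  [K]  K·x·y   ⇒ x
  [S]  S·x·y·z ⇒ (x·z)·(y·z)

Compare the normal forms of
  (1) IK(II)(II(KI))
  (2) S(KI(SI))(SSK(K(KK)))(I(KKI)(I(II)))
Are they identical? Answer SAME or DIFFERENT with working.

Term A:
  start: IK(II)(II(KI))
  [1] K(II)(II(KI))
  [2] II
  [3] I

Term B:
  start: S(KI(SI))(SSK(K(KK)))(I(KKI)(I(II)))
  [1] KI(SI)(I(KKI)(I(II)))(SSK(K(KK))(I(KKI)(I(II))))
  [2] I(I(KKI)(I(II)))(SSK(K(KK))(I(KKI)(I(II))))
  [3] I(KKI)(I(II))(SSK(K(KK))(I(KKI)(I(II))))
  [4] KKI(I(II))(SSK(K(KK))(I(KKI)(I(II))))
  [5] K(I(II))(SSK(K(KK))(I(KKI)(I(II))))
  [6] I(II)
  [7] II
  [8] I

Answer: SAME — A ⇓ I, B ⇓ I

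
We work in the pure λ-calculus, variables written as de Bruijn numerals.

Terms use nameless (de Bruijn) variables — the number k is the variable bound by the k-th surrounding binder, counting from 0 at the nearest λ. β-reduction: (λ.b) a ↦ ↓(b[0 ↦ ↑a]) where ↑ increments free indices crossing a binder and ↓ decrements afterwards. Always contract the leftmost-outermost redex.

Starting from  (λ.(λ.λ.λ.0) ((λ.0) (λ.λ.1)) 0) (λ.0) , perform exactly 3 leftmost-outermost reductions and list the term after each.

  start: (λ.(λ.λ.λ.0) ((λ.0) (λ.λ.1)) 0) (λ.0)
  →1  (λ.λ.λ.0) ((λ.0) (λ.λ.1)) (λ.0)
  →2  (λ.λ.0) (λ.0)
  →3  λ.0

Answer: after 3 steps: λ.0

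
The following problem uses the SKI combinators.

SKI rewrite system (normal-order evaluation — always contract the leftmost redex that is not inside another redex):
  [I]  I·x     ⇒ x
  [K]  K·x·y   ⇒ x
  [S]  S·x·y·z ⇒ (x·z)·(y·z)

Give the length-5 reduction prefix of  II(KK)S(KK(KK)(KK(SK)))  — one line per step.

Answer: after 5 steps: K(KK)

Derivation:
  start: II(KK)S(KK(KK)(KK(SK)))
  step 1: I(KK)S(KK(KK)(KK(SK)))
  step 2: KKS(KK(KK)(KK(SK)))
  step 3: K(KK(KK)(KK(SK)))
  step 4: K(K(KK(SK)))
  step 5: K(KK)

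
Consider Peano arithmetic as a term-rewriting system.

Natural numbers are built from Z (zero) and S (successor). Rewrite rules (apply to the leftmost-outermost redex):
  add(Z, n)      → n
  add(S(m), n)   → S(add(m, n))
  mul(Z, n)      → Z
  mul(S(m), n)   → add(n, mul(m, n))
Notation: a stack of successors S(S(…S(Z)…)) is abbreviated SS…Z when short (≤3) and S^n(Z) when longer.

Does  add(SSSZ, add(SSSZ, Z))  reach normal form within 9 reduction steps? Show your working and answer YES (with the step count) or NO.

Answer: YES — reaches normal form S^6(Z) in 8 ≤ 9 steps

Derivation:
  start: add(SSSZ, add(SSSZ, Z))
  [1] S(add(SSZ, add(SSSZ, Z)))
  [2] S(S(add(SZ, add(SSSZ, Z))))
  [3] S(S(S(add(Z, add(SSSZ, Z)))))
  [4] S(S(S(add(SSSZ, Z))))
  [5] S(S(S(S(add(SSZ, Z)))))
  [6] S(S(S(S(S(add(SZ, Z))))))
  [7] S(S(S(S(S(S(add(Z, Z)))))))
  [8] S^6(Z)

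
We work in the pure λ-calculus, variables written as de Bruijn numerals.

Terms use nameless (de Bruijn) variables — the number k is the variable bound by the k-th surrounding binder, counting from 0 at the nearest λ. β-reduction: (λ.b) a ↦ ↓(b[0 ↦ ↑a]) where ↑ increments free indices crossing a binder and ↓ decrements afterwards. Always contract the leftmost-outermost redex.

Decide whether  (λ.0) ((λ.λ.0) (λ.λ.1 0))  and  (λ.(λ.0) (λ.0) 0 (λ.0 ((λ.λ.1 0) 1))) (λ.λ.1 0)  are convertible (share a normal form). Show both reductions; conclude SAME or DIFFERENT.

Answer: DIFFERENT — A ⇓ λ.0, B ⇓ λ.0 (λ.λ.1 0)

Working:
Term A:
  start: (λ.0) ((λ.λ.0) (λ.λ.1 0))
  step 1: (λ.λ.0) (λ.λ.1 0)
  step 2: λ.0

Term B:
  start: (λ.(λ.0) (λ.0) 0 (λ.0 ((λ.λ.1 0) 1))) (λ.λ.1 0)
  step 1: (λ.0) (λ.0) (λ.λ.1 0) (λ.0 ((λ.λ.1 0) (λ.λ.1 0)))
  step 2: (λ.0) (λ.λ.1 0) (λ.0 ((λ.λ.1 0) (λ.λ.1 0)))
  step 3: (λ.λ.1 0) (λ.0 ((λ.λ.1 0) (λ.λ.1 0)))
  step 4: λ.(λ.0 ((λ.λ.1 0) (λ.λ.1 0))) 0
  step 5: λ.0 ((λ.λ.1 0) (λ.λ.1 0))
  step 6: λ.0 (λ.(λ.λ.1 0) 0)
  step 7: λ.0 (λ.λ.1 0)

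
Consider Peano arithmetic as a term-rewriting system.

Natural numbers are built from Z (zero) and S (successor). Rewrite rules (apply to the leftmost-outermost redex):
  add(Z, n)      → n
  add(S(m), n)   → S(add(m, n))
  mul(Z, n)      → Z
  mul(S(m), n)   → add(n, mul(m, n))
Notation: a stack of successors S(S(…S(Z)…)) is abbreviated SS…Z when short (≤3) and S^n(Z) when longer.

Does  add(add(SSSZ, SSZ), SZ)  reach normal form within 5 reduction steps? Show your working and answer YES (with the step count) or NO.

  start: add(add(SSSZ, SSZ), SZ)
  step 1: add(S(add(SSZ, SSZ)), SZ)
  step 2: S(add(add(SSZ, SSZ), SZ))
  step 3: S(add(S(add(SZ, SSZ)), SZ))
  step 4: S(S(add(add(SZ, SSZ), SZ)))
  step 5: S(S(add(S(add(Z, SSZ)), SZ)))

Answer: NO — after 5 steps the term is S(S(add(S(add(Z, SSZ)), SZ))), not yet normal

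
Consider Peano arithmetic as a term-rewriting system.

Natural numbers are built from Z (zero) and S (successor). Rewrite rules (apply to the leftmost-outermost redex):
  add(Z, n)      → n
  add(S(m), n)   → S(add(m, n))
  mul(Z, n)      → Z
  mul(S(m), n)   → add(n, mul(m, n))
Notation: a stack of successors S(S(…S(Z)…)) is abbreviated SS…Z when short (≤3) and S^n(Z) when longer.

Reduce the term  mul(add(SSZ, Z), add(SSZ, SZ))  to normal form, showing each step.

Answer: normal form = S^6(Z)  (in 20 steps)

Reduction:
  start: mul(add(SSZ, Z), add(SSZ, SZ))
  [1] mul(S(add(SZ, Z)), add(SSZ, SZ))
  [2] add(add(SSZ, SZ), mul(add(SZ, Z), add(SSZ, SZ)))
  [3] add(S(add(SZ, SZ)), mul(add(SZ, Z), add(SSZ, SZ)))
  [4] S(add(add(SZ, SZ), mul(add(SZ, Z), add(SSZ, SZ))))
  [5] S(add(S(add(Z, SZ)), mul(add(SZ, Z), add(SSZ, SZ))))
  [6] S(S(add(add(Z, SZ), mul(add(SZ, Z), add(SSZ, SZ)))))
  [7] S(S(add(SZ, mul(add(SZ, Z), add(SSZ, SZ)))))
  [8] S(S(S(add(Z, mul(add(SZ, Z), add(SSZ, SZ))))))
  [9] S(S(S(mul(add(SZ, Z), add(SSZ, SZ)))))
  [10] S(S(S(mul(S(add(Z, Z)), add(SSZ, SZ)))))
  [11] S(S(S(add(add(SSZ, SZ), mul(add(Z, Z), add(SSZ, SZ))))))
  [12] S(S(S(add(S(add(SZ, SZ)), mul(add(Z, Z), add(SSZ, SZ))))))
  [13] S(S(S(S(add(add(SZ, SZ), mul(add(Z, Z), add(SSZ, SZ)))))))
  [14] S(S(S(S(add(S(add(Z, SZ)), mul(add(Z, Z), add(SSZ, SZ)))))))
  [15] S(S(S(S(S(add(add(Z, SZ), mul(add(Z, Z), add(SSZ, SZ))))))))
  [16] S(S(S(S(S(add(SZ, mul(add(Z, Z), add(SSZ, SZ))))))))
  [17] S(S(S(S(S(S(add(Z, mul(add(Z, Z), add(SSZ, SZ)))))))))
  [18] S(S(S(S(S(S(mul(add(Z, Z), add(SSZ, SZ))))))))
  [19] S(S(S(S(S(S(mul(Z, add(SSZ, SZ))))))))
  [20] S^6(Z)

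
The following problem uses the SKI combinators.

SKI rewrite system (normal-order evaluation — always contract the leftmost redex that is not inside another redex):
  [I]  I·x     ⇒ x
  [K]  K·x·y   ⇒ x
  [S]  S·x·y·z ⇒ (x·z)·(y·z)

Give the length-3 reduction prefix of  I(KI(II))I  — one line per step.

Answer: after 3 steps: I

Reduction:
  start: I(KI(II))I
  →1  KI(II)I
  →2  II
  →3  I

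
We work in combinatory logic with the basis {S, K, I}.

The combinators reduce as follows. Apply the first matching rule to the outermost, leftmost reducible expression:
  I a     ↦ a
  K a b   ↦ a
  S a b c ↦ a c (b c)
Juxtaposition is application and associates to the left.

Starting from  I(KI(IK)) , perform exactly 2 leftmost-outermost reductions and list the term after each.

  start: I(KI(IK))
  [1] KI(IK)
  [2] I

Answer: after 2 steps: I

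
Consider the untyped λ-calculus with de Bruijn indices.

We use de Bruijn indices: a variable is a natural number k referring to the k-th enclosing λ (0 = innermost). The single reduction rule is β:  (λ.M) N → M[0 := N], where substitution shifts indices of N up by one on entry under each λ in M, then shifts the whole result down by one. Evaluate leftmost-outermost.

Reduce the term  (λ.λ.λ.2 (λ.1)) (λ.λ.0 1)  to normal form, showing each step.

  start: (λ.λ.λ.2 (λ.1)) (λ.λ.0 1)
  step 1: λ.λ.(λ.λ.0 1) (λ.1)
  step 2: λ.λ.λ.0 (λ.2)

Answer: normal form = λ.λ.λ.0 (λ.2)  (in 2 steps)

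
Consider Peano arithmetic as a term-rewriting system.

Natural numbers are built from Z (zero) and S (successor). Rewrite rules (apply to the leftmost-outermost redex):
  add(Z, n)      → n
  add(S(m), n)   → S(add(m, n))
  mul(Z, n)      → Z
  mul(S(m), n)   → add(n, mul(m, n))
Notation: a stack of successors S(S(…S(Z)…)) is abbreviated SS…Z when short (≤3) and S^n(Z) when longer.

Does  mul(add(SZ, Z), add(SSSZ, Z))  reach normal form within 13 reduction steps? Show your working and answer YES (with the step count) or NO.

Answer: YES — reaches normal form SSSZ in 12 ≤ 13 steps

Working:
  start: mul(add(SZ, Z), add(SSSZ, Z))
  →1  mul(S(add(Z, Z)), add(SSSZ, Z))
  →2  add(add(SSSZ, Z), mul(add(Z, Z), add(SSSZ, Z)))
  →3  add(S(add(SSZ, Z)), mul(add(Z, Z), add(SSSZ, Z)))
  →4  S(add(add(SSZ, Z), mul(add(Z, Z), add(SSSZ, Z))))
  →5  S(add(S(add(SZ, Z)), mul(add(Z, Z), add(SSSZ, Z))))
  →6  S(S(add(add(SZ, Z), mul(add(Z, Z), add(SSSZ, Z)))))
  →7  S(S(add(S(add(Z, Z)), mul(add(Z, Z), add(SSSZ, Z)))))
  →8  S(S(S(add(add(Z, Z), mul(add(Z, Z), add(SSSZ, Z))))))
  →9  S(S(S(add(Z, mul(add(Z, Z), add(SSSZ, Z))))))
  →10  S(S(S(mul(add(Z, Z), add(SSSZ, Z)))))
  →11  S(S(S(mul(Z, add(SSSZ, Z)))))
  →12  SSSZ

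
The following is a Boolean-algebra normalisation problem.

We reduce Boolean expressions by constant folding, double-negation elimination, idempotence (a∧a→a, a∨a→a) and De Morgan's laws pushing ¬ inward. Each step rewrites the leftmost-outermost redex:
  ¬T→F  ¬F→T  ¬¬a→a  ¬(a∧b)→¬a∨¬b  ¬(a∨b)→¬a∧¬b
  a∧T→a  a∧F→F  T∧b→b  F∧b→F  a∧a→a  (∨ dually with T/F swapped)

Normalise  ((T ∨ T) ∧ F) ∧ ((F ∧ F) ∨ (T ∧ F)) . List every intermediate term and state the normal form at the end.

Answer: normal form = F  (in 2 steps)

Reduction:
  start: ((T ∨ T) ∧ F) ∧ ((F ∧ F) ∨ (T ∧ F))
  →1  F ∧ ((F ∧ F) ∨ (T ∧ F))
  →2  F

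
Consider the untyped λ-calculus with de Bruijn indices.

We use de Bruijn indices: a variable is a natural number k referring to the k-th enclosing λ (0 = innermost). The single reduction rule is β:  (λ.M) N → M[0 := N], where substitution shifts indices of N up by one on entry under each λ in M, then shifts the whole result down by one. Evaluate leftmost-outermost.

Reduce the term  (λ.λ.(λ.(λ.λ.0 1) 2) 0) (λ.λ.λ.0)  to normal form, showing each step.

Answer: normal form = λ.λ.0 (λ.λ.λ.0)  (in 3 steps)

Derivation:
  start: (λ.λ.(λ.(λ.λ.0 1) 2) 0) (λ.λ.λ.0)
  step 1: λ.(λ.(λ.λ.0 1) (λ.λ.λ.0)) 0
  step 2: λ.(λ.λ.0 1) (λ.λ.λ.0)
  step 3: λ.λ.0 (λ.λ.λ.0)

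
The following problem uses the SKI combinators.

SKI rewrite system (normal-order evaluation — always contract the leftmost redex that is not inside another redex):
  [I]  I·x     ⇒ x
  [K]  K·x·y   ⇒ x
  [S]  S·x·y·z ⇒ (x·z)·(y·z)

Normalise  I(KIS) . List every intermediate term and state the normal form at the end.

  start: I(KIS)
  [1] KIS
  [2] I

Answer: normal form = I  (in 2 steps)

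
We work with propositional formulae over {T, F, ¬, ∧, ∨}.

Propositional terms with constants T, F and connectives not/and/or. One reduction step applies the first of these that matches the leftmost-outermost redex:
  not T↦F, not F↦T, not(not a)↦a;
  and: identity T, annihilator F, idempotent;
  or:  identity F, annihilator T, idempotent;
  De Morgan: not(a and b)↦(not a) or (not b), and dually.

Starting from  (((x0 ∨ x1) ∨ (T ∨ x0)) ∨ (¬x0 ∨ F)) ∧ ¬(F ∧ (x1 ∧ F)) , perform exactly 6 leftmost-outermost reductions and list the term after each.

  start: (((x0 ∨ x1) ∨ (T ∨ x0)) ∨ (¬x0 ∨ F)) ∧ ¬(F ∧ (x1 ∧ F))
  →1  (((x0 ∨ x1) ∨ T) ∨ (¬x0 ∨ F)) ∧ ¬(F ∧ (x1 ∧ F))
  →2  (T ∨ (¬x0 ∨ F)) ∧ ¬(F ∧ (x1 ∧ F))
  →3  T ∧ ¬(F ∧ (x1 ∧ F))
  →4  ¬(F ∧ (x1 ∧ F))
  →5  ¬F ∨ ¬(x1 ∧ F)
  →6  T ∨ ¬(x1 ∧ F)

Answer: after 6 steps: T ∨ ¬(x1 ∧ F)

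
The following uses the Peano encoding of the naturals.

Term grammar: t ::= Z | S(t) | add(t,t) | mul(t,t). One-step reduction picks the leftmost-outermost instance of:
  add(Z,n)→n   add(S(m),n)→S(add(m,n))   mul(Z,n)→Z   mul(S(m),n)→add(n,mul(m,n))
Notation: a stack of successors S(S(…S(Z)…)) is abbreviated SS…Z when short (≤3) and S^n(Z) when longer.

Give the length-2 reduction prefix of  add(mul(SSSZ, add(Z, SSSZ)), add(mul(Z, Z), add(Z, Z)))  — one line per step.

Answer: after 2 steps: add(add(SSSZ, mul(SSZ, add(Z, SSSZ))), add(mul(Z, Z), add(Z, Z)))

Working:
  start: add(mul(SSSZ, add(Z, SSSZ)), add(mul(Z, Z), add(Z, Z)))
  [1] add(add(add(Z, SSSZ), mul(SSZ, add(Z, SSSZ))), add(mul(Z, Z), add(Z, Z)))
  [2] add(add(SSSZ, mul(SSZ, add(Z, SSSZ))), add(mul(Z, Z), add(Z, Z)))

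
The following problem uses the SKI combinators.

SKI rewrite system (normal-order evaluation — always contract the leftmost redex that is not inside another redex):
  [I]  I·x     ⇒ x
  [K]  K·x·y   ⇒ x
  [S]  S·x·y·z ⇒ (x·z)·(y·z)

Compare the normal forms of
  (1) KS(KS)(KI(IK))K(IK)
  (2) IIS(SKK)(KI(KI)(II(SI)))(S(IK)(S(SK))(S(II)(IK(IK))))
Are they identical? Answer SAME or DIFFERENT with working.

Answer: SAME — A ⇓ K(KK), B ⇓ K(KK)

Derivation:
Term A:
  start: KS(KS)(KI(IK))K(IK)
  [1] S(KI(IK))K(IK)
  [2] KI(IK)(IK)(K(IK))
  [3] I(IK)(K(IK))
  [4] IK(K(IK))
  [5] K(K(IK))
  [6] K(KK)

Term B:
  start: IIS(SKK)(KI(KI)(II(SI)))(S(IK)(S(SK))(S(II)(IK(IK))))
  [1] IS(SKK)(KI(KI)(II(SI)))(S(IK)(S(SK))(S(II)(IK(IK))))
  [2] S(SKK)(KI(KI)(II(SI)))(S(IK)(S(SK))(S(II)(IK(IK))))
  [3] SKK(S(IK)(S(SK))(S(II)(IK(IK))))(KI(KI)(II(SI))(S(IK)(S(SK))(S(II)(IK(IK)))))
  [4] K(S(IK)(S(SK))(S(II)(IK(IK))))(K(S(IK)(S(SK))(S(II)(IK(IK)))))(KI(KI)(II(SI))(S(IK)(S(SK))(S(II)(IK(IK)))))
  [5] S(IK)(S(SK))(S(II)(IK(IK)))(KI(KI)(II(SI))(S(IK)(S(SK))(S(II)(IK(IK)))))
  [6] IK(S(II)(IK(IK)))(S(SK)(S(II)(IK(IK))))(KI(KI)(II(SI))(S(IK)(S(SK))(S(II)(IK(IK)))))
  [7] K(S(II)(IK(IK)))(S(SK)(S(II)(IK(IK))))(KI(KI)(II(SI))(S(IK)(S(SK))(S(II)(IK(IK)))))
  [8] S(II)(IK(IK))(KI(KI)(II(SI))(S(IK)(S(SK))(S(II)(IK(IK)))))
  [9] II(KI(KI)(II(SI))(S(IK)(S(SK))(S(II)(IK(IK)))))(IK(IK)(KI(KI)(II(SI))(S(IK)(S(SK))(S(II)(IK(IK))))))
  [10] I(KI(KI)(II(SI))(S(IK)(S(SK))(S(II)(IK(IK)))))(IK(IK)(KI(KI)(II(SI))(S(IK)(S(SK))(S(II)(IK(IK))))))
  [11] KI(KI)(II(SI))(S(IK)(S(SK))(S(II)(IK(IK))))(IK(IK)(KI(KI)(II(SI))(S(IK)(S(SK))(S(II)(IK(IK))))))
  [12] I(II(SI))(S(IK)(S(SK))(S(II)(IK(IK))))(IK(IK)(KI(KI)(II(SI))(S(IK)(S(SK))(S(II)(IK(IK))))))
  [13] II(SI)(S(IK)(S(SK))(S(II)(IK(IK))))(IK(IK)(KI(KI)(II(SI))(S(IK)(S(SK))(S(II)(IK(IK))))))
  [14] I(SI)(S(IK)(S(SK))(S(II)(IK(IK))))(IK(IK)(KI(KI)(II(SI))(S(IK)(S(SK))(S(II)(IK(IK))))))
  [15] SI(S(IK)(S(SK))(S(II)(IK(IK))))(IK(IK)(KI(KI)(II(SI))(S(IK)(S(SK))(S(II)(IK(IK))))))
  [16] I(IK(IK)(KI(KI)(II(SI))(S(IK)(S(SK))(S(II)(IK(IK))))))(S(IK)(S(SK))(S(II)(IK(IK)))(IK(IK)(KI(KI)(II(SI))(S(IK)(S(SK))(S(II)(IK(IK)))))))
  [17] IK(IK)(KI(KI)(II(SI))(S(IK)(S(SK))(S(II)(IK(IK)))))(S(IK)(S(SK))(S(II)(IK(IK)))(IK(IK)(KI(KI)(II(SI))(S(IK)(S(SK))(S(II)(IK(IK)))))))
  [18] K(IK)(KI(KI)(II(SI))(S(IK)(S(SK))(S(II)(IK(IK)))))(S(IK)(S(SK))(S(II)(IK(IK)))(IK(IK)(KI(KI)(II(SI))(S(IK)(S(SK))(S(II)(IK(IK)))))))
  [19] IK(S(IK)(S(SK))(S(II)(IK(IK)))(IK(IK)(KI(KI)(II(SI))(S(IK)(S(SK))(S(II)(IK(IK)))))))
  [20] K(S(IK)(S(SK))(S(II)(IK(IK)))(IK(IK)(KI(KI)(II(SI))(S(IK)(S(SK))(S(II)(IK(IK)))))))
  [21] K(IK(S(II)(IK(IK)))(S(SK)(S(II)(IK(IK))))(IK(IK)(KI(KI)(II(SI))(S(IK)(S(SK))(S(II)(IK(IK)))))))
  [22] K(K(S(II)(IK(IK)))(S(SK)(S(II)(IK(IK))))(IK(IK)(KI(KI)(II(SI))(S(IK)(S(SK))(S(II)(IK(IK)))))))
  [23] K(S(II)(IK(IK))(IK(IK)(KI(KI)(II(SI))(S(IK)(S(SK))(S(II)(IK(IK)))))))
  [24] K(II(IK(IK)(KI(KI)(II(SI))(S(IK)(S(SK))(S(II)(IK(IK))))))(IK(IK)(IK(IK)(KI(KI)(II(SI))(S(IK)(S(SK))(S(II)(IK(IK))))))))
  [25] K(I(IK(IK)(KI(KI)(II(SI))(S(IK)(S(SK))(S(II)(IK(IK))))))(IK(IK)(IK(IK)(KI(KI)(II(SI))(S(IK)(S(SK))(S(II)(IK(IK))))))))
  [26] K(IK(IK)(KI(KI)(II(SI))(S(IK)(S(SK))(S(II)(IK(IK)))))(IK(IK)(IK(IK)(KI(KI)(II(SI))(S(IK)(S(SK))(S(II)(IK(IK))))))))
  [27] K(K(IK)(KI(KI)(II(SI))(S(IK)(S(SK))(S(II)(IK(IK)))))(IK(IK)(IK(IK)(KI(KI)(II(SI))(S(IK)(S(SK))(S(II)(IK(IK))))))))
  [28] K(IK(IK(IK)(IK(IK)(KI(KI)(II(SI))(S(IK)(S(SK))(S(II)(IK(IK))))))))
  [29] K(K(IK(IK)(IK(IK)(KI(KI)(II(SI))(S(IK)(S(SK))(S(II)(IK(IK))))))))
  [30] K(K(K(IK)(IK(IK)(KI(KI)(II(SI))(S(IK)(S(SK))(S(II)(IK(IK))))))))
  [31] K(K(IK))
  [32] K(KK)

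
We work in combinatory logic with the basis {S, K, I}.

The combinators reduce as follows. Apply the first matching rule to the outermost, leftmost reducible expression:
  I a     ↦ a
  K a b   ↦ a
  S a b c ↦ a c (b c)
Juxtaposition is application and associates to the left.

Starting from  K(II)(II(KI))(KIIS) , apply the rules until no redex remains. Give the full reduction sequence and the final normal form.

  start: K(II)(II(KI))(KIIS)
  →1  II(KIIS)
  →2  I(KIIS)
  →3  KIIS
  →4  IS
  →5  S

Answer: normal form = S  (in 5 steps)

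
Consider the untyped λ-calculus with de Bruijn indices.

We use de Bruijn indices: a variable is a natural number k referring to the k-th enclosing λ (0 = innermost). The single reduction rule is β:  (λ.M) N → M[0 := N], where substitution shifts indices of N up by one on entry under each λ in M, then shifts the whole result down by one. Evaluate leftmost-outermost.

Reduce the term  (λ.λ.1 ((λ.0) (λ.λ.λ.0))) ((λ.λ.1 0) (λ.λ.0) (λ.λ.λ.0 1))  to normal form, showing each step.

Answer: normal form = λ.λ.λ.λ.0  (in 6 steps)

Derivation:
  start: (λ.λ.1 ((λ.0) (λ.λ.λ.0))) ((λ.λ.1 0) (λ.λ.0) (λ.λ.λ.0 1))
  →1  λ.(λ.λ.1 0) (λ.λ.0) (λ.λ.λ.0 1) ((λ.0) (λ.λ.λ.0))
  →2  λ.(λ.(λ.λ.0) 0) (λ.λ.λ.0 1) ((λ.0) (λ.λ.λ.0))
  →3  λ.(λ.λ.0) (λ.λ.λ.0 1) ((λ.0) (λ.λ.λ.0))
  →4  λ.(λ.0) ((λ.0) (λ.λ.λ.0))
  →5  λ.(λ.0) (λ.λ.λ.0)
  →6  λ.λ.λ.λ.0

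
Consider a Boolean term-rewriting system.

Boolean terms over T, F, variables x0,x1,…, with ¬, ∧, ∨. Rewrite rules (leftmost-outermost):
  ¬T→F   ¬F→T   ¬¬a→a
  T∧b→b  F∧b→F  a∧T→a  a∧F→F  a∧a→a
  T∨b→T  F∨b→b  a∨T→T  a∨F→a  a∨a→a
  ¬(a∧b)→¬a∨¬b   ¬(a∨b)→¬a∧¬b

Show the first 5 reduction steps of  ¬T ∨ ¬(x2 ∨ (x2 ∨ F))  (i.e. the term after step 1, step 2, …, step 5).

Answer: after 5 steps: ¬x2 ∧ (¬x2 ∧ T)

Reduction:
  start: ¬T ∨ ¬(x2 ∨ (x2 ∨ F))
  [1] F ∨ ¬(x2 ∨ (x2 ∨ F))
  [2] ¬(x2 ∨ (x2 ∨ F))
  [3] ¬x2 ∧ ¬(x2 ∨ F)
  [4] ¬x2 ∧ (¬x2 ∧ ¬F)
  [5] ¬x2 ∧ (¬x2 ∧ T)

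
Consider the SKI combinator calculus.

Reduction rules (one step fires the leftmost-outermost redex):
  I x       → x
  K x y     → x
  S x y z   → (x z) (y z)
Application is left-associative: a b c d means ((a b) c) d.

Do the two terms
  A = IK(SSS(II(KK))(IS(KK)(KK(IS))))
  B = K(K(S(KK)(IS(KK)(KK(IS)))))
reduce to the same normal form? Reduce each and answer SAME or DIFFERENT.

Term A:
  start: IK(SSS(II(KK))(IS(KK)(KK(IS))))
  →1  K(SSS(II(KK))(IS(KK)(KK(IS))))
  →2  K(S(II(KK))(S(II(KK)))(IS(KK)(KK(IS))))
  →3  K(II(KK)(IS(KK)(KK(IS)))(S(II(KK))(IS(KK)(KK(IS)))))
  →4  K(I(KK)(IS(KK)(KK(IS)))(S(II(KK))(IS(KK)(KK(IS)))))
  →5  K(KK(IS(KK)(KK(IS)))(S(II(KK))(IS(KK)(KK(IS)))))
  →6  K(K(S(II(KK))(IS(KK)(KK(IS)))))
  →7  K(K(S(I(KK))(IS(KK)(KK(IS)))))
  →8  K(K(S(KK)(IS(KK)(KK(IS)))))
  →9  K(K(S(KK)(S(KK)(KK(IS)))))
  →10  K(K(S(KK)(S(KK)K)))

Term B:
  start: K(K(S(KK)(IS(KK)(KK(IS)))))
  →1  K(K(S(KK)(S(KK)(KK(IS)))))
  →2  K(K(S(KK)(S(KK)K)))

Answer: SAME — A ⇓ K(K(S(KK)(S(KK)K))), B ⇓ K(K(S(KK)(S(KK)K)))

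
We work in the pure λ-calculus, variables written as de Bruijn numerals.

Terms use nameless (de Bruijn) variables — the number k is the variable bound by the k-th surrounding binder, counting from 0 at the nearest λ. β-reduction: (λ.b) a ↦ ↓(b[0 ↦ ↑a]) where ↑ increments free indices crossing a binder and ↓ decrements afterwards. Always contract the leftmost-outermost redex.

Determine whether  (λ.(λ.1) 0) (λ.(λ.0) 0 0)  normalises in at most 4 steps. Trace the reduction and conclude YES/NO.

  start: (λ.(λ.1) 0) (λ.(λ.0) 0 0)
  step 1: (λ.λ.(λ.0) 0 0) (λ.(λ.0) 0 0)
  step 2: λ.(λ.0) 0 0
  step 3: λ.0 0

Answer: YES — reaches normal form λ.0 0 in 3 ≤ 4 steps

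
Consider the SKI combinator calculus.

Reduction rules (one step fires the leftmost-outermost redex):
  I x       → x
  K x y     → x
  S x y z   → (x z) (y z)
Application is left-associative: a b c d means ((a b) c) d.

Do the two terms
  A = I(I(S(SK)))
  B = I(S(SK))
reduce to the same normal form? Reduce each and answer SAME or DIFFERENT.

Term A:
  start: I(I(S(SK)))
  →1  I(S(SK))
  →2  S(SK)

Term B:
  start: I(S(SK))
  →1  S(SK)

Answer: SAME — A ⇓ S(SK), B ⇓ S(SK)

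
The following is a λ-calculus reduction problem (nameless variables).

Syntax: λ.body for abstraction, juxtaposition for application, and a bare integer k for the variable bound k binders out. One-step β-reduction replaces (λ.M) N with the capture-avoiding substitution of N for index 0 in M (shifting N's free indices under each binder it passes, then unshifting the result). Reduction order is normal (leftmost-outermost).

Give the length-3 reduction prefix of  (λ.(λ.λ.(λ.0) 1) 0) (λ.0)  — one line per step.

Answer: after 3 steps: λ.λ.0

Reduction:
  start: (λ.(λ.λ.(λ.0) 1) 0) (λ.0)
  step 1: (λ.λ.(λ.0) 1) (λ.0)
  step 2: λ.(λ.0) (λ.0)
  step 3: λ.λ.0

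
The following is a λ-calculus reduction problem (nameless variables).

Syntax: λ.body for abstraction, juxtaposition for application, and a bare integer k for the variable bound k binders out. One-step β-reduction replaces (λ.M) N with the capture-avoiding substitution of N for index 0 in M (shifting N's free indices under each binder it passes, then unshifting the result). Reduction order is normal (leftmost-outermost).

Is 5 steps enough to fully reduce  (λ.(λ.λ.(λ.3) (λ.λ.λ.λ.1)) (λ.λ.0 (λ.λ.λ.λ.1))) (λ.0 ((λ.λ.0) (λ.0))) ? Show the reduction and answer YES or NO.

Answer: YES — reaches normal form λ.λ.0 (λ.0) in 4 ≤ 5 steps

Derivation:
  start: (λ.(λ.λ.(λ.3) (λ.λ.λ.λ.1)) (λ.λ.0 (λ.λ.λ.λ.1))) (λ.0 ((λ.λ.0) (λ.0)))
  step 1: (λ.λ.(λ.λ.0 ((λ.λ.0) (λ.0))) (λ.λ.λ.λ.1)) (λ.λ.0 (λ.λ.λ.λ.1))
  step 2: λ.(λ.λ.0 ((λ.λ.0) (λ.0))) (λ.λ.λ.λ.1)
  step 3: λ.λ.0 ((λ.λ.0) (λ.0))
  step 4: λ.λ.0 (λ.0)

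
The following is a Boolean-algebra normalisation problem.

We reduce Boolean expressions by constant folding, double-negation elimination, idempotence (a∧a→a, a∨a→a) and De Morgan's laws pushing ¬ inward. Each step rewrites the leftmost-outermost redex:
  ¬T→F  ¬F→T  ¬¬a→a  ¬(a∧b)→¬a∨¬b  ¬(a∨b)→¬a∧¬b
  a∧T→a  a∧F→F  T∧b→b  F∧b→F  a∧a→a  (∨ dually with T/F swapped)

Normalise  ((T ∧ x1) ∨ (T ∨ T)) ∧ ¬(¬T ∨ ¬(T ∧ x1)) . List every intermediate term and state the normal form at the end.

  start: ((T ∧ x1) ∨ (T ∨ T)) ∧ ¬(¬T ∨ ¬(T ∧ x1))
  [1] (x1 ∨ (T ∨ T)) ∧ ¬(¬T ∨ ¬(T ∧ x1))
  [2] (x1 ∨ T) ∧ ¬(¬T ∨ ¬(T ∧ x1))
  [3] T ∧ ¬(¬T ∨ ¬(T ∧ x1))
  [4] ¬(¬T ∨ ¬(T ∧ x1))
  [5] ¬¬T ∧ ¬¬(T ∧ x1)
  [6] T ∧ ¬¬(T ∧ x1)
  [7] ¬¬(T ∧ x1)
  [8] T ∧ x1
  [9] x1

Answer: normal form = x1  (in 9 steps)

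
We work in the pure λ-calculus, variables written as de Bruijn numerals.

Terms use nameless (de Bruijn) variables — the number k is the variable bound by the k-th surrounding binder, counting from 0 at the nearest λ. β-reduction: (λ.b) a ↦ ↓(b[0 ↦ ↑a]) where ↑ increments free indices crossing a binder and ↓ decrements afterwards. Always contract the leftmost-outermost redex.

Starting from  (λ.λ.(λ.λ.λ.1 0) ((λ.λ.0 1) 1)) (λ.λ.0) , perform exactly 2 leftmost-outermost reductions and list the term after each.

Answer: after 2 steps: λ.λ.λ.1 0

Derivation:
  start: (λ.λ.(λ.λ.λ.1 0) ((λ.λ.0 1) 1)) (λ.λ.0)
  [1] λ.(λ.λ.λ.1 0) ((λ.λ.0 1) (λ.λ.0))
  [2] λ.λ.λ.1 0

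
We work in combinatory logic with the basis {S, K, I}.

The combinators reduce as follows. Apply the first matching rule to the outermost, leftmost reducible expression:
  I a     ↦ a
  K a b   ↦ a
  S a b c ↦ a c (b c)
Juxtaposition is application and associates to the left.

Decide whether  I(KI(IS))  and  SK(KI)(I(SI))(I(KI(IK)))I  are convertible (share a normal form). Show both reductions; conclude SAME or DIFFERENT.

Answer: SAME — A ⇓ I, B ⇓ I

Reduction:
Term A:
  start: I(KI(IS))
  [1] KI(IS)
  [2] I

Term B:
  start: SK(KI)(I(SI))(I(KI(IK)))I
  [1] K(I(SI))(KI(I(SI)))(I(KI(IK)))I
  [2] I(SI)(I(KI(IK)))I
  [3] SI(I(KI(IK)))I
  [4] II(I(KI(IK))I)
  [5] I(I(KI(IK))I)
  [6] I(KI(IK))I
  [7] KI(IK)I
  [8] II
  [9] I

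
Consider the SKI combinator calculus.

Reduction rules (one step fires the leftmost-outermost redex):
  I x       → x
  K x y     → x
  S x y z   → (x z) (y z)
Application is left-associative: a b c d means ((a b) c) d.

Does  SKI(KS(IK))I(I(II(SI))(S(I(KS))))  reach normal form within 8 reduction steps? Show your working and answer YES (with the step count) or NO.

  start: SKI(KS(IK))I(I(II(SI))(S(I(KS))))
  →1  K(KS(IK))(I(KS(IK)))I(I(II(SI))(S(I(KS))))
  →2  KS(IK)I(I(II(SI))(S(I(KS))))
  →3  SI(I(II(SI))(S(I(KS))))
  →4  SI(II(SI)(S(I(KS))))
  →5  SI(I(SI)(S(I(KS))))
  →6  SI(SI(S(I(KS))))
  →7  SI(SI(S(KS)))

Answer: YES — reaches normal form SI(SI(S(KS))) in 7 ≤ 8 steps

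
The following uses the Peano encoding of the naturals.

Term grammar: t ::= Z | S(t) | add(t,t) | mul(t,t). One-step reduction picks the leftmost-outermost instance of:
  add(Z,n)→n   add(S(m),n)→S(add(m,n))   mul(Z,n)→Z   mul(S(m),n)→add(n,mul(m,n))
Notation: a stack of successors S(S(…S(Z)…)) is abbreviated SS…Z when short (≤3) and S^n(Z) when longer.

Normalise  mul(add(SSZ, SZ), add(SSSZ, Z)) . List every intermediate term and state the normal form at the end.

  start: mul(add(SSZ, SZ), add(SSSZ, Z))
  [1] mul(S(add(SZ, SZ)), add(SSSZ, Z))
  [2] add(add(SSSZ, Z), mul(add(SZ, SZ), add(SSSZ, Z)))
  [3] add(S(add(SSZ, Z)), mul(add(SZ, SZ), add(SSSZ, Z)))
  [4] S(add(add(SSZ, Z), mul(add(SZ, SZ), add(SSSZ, Z))))
  [5] S(add(S(add(SZ, Z)), mul(add(SZ, SZ), add(SSSZ, Z))))
  [6] S(S(add(add(SZ, Z), mul(add(SZ, SZ), add(SSSZ, Z)))))
  [7] S(S(add(S(add(Z, Z)), mul(add(SZ, SZ), add(SSSZ, Z)))))
  [8] S(S(S(add(add(Z, Z), mul(add(SZ, SZ), add(SSSZ, Z))))))
  [9] S(S(S(add(Z, mul(add(SZ, SZ), add(SSSZ, Z))))))
  [10] S(S(S(mul(add(SZ, SZ), add(SSSZ, Z)))))
  [11] S(S(S(mul(S(add(Z, SZ)), add(SSSZ, Z)))))
  [12] S(S(S(add(add(SSSZ, Z), mul(add(Z, SZ), add(SSSZ, Z))))))
  [13] S(S(S(add(S(add(SSZ, Z)), mul(add(Z, SZ), add(SSSZ, Z))))))
  [14] S(S(S(S(add(add(SSZ, Z), mul(add(Z, SZ), add(SSSZ, Z)))))))
  [15] S(S(S(S(add(S(add(SZ, Z)), mul(add(Z, SZ), add(SSSZ, Z)))))))
  [16] S(S(S(S(S(add(add(SZ, Z), mul(add(Z, SZ), add(SSSZ, Z))))))))
  [17] S(S(S(S(S(add(S(add(Z, Z)), mul(add(Z, SZ), add(SSSZ, Z))))))))
  [18] S(S(S(S(S(S(add(add(Z, Z), mul(add(Z, SZ), add(SSSZ, Z)))))))))
  [19] S(S(S(S(S(S(add(Z, mul(add(Z, SZ), add(SSSZ, Z)))))))))
  [20] S(S(S(S(S(S(mul(add(Z, SZ), add(SSSZ, Z))))))))
  [21] S(S(S(S(S(S(mul(SZ, add(SSSZ, Z))))))))
  [22] S(S(S(S(S(S(add(add(SSSZ, Z), mul(Z, add(SSSZ, Z)))))))))
  [23] S(S(S(S(S(S(add(S(add(SSZ, Z)), mul(Z, add(SSSZ, Z)))))))))
  [24] S(S(S(S(S(S(S(add(add(SSZ, Z), mul(Z, add(SSSZ, Z))))))))))
  [25] S(S(S(S(S(S(S(add(S(add(SZ, Z)), mul(Z, add(SSSZ, Z))))))))))
  [26] S(S(S(S(S(S(S(S(add(add(SZ, Z), mul(Z, add(SSSZ, Z)))))))))))
  [27] S(S(S(S(S(S(S(S(add(S(add(Z, Z)), mul(Z, add(SSSZ, Z)))))))))))
  [28] S(S(S(S(S(S(S(S(S(add(add(Z, Z), mul(Z, add(SSSZ, Z))))))))))))
  [29] S(S(S(S(S(S(S(S(S(add(Z, mul(Z, add(SSSZ, Z))))))))))))
  [30] S(S(S(S(S(S(S(S(S(mul(Z, add(SSSZ, Z)))))))))))
  [31] S^9(Z)

Answer: normal form = S^9(Z)  (in 31 steps)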